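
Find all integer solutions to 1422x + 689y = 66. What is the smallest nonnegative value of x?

346

gcd(1422, 689):
  1422 = 2·689 + 44
  689 = 15·44 + 29
  44 = 1·29 + 15
  29 = 1·15 + 14
  15 = 1·14 + 1
  14 = 14·1
so gcd(1422, 689) = 1.
1 divides 66, so solutions exist.
Back-substitute for Bézout coefficients:
  1 = 15 - 1·14
  ... = 1422·(47) + 689·(-97)
Scale by 66/1 = 66: (x₀, y₀) = (3102, -6402).
General solution: x = 3102 + 689t, y = -6402 - 1422t for integer t.
x ≥ 0: smallest is 3102 mod 689 = 346 (at t = -4), with y = -714.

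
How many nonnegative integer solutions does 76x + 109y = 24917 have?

3

gcd(109, 76):
  109 = 1*76 + 33
  76 = 2*33 + 10
  33 = 3*10 + 3
  10 = 3*3 + 1
  3 = 3*1
so gcd(109, 76) = 1.
Back-substitute for Bézout coefficients:
  1 = 10 - 3*3
  ... = 76*(33) + 109*(-23)
Scale by 24917: one solution is (822261, -573091). Reduce x mod 109: (74, 177).
General: x = 74 + 109t, y = 177 - 76t.
x ≥ 0 ⇒ t ≥ 0; y ≥ 0 ⇒ t ≤ 2. So t ∈ [0, 2]: 3 solutions.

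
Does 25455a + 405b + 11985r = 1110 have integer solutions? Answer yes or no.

yes

gcd(25455, 405) = 15  (25455 = 62*405 + 345, 405 = 1*345 + 60, 345 = 5*60 + 45, 60 = 1*45 + 15, 45 = 3*15).
gcd(15, 11985) = 15.
15 divides 1110, so integer solutions exist.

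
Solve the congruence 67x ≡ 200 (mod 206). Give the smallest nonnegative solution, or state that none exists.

86

gcd(206, 67) = 1.
1 divides 200, so solutions exist.
By Bézout, 67·(-83) + 206·(27) = 1.
So 67·(-83) ≡ 1 (mod 206); multiply by 200: x ≡ -16600 (mod 206).
Smallest nonnegative: x = -16600 mod 206 = 86.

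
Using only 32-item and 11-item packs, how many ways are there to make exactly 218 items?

Need nonnegative integers with 32j + 11k = 218.
gcd(32, 11) = 1, and 32·(-1) + 11·(3) = 1.
So (j₀, k₀) = (-218, 654); general j = -218 + 11t, k = 654 - 32t.
j ≥ 0 ⇒ t ≥ 20; k ≥ 0 ⇒ t ≤ 20. That's 1 value of t.

1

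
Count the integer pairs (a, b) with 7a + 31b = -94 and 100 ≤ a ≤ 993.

gcd(31, 7) = 1.
By Bézout, 7×(9) + 31×(-2) = 1.
Particular solution: (22, -8).
General solution: a = 22 + 31t, b = -8 - 7t for integer t.
100 ≤ 22 + 31t ≤ 993 gives t ∈ [3, 31], which is 29 values.

29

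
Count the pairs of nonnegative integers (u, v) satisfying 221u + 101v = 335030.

15

gcd(221, 101) = 1.
By Bézout, 221×(16) + 101×(-35) = 1.
One solution: (6, 3304).
General: u = 6 + 101t, v = 3304 - 221t.
u ≥ 0 ⇒ t ≥ 0; v ≥ 0 ⇒ t ≤ 14. So t ∈ [0, 14]: 15 solutions.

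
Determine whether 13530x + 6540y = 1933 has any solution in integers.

gcd(13530, 6540) = 30.
30 does not divide 1933 (remainder 13), so no integer solutions.

no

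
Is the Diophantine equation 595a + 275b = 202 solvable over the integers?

gcd(595, 275):
  595 = 2·275 + 45
  275 = 6·45 + 5
  45 = 9·5
so gcd(595, 275) = 5.
5 does not divide 202 (remainder 2), so no integer solutions.

no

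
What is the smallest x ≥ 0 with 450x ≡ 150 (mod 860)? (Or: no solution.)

gcd(860, 450):
  860 = 1*450 + 410
  450 = 1*410 + 40
  410 = 10*40 + 10
  40 = 4*10
so gcd(860, 450) = 10.
10 divides 150, so solutions exist.
Back-substitute for Bézout coefficients:
  10 = 410 - 10*40
  ... = 450*(-21) + 860*(11)
So 450*(-21) ≡ 10 (mod 860); multiply by 15: x ≡ -315 (mod 86).
Smallest nonnegative: x = -315 mod 86 = 29.

29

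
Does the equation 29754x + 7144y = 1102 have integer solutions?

gcd(29754, 7144) = 38  (29754 = 4·7144 + 1178, 7144 = 6·1178 + 76, 1178 = 15·76 + 38, 76 = 2·38).
38 divides 1102, so integer solutions exist.

yes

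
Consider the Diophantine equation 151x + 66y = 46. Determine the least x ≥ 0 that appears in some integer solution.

gcd(151, 66):
  151 = 2*66 + 19
  66 = 3*19 + 9
  19 = 2*9 + 1
  9 = 9*1
so gcd(151, 66) = 1.
1 divides 46, so solutions exist.
Back-substitute for Bézout coefficients:
  1 = 19 - 2*9
  ... = 151*(7) + 66*(-16)
Scale by 46/1 = 46: (x₀, y₀) = (322, -736).
General solution: x = 322 + 66t, y = -736 - 151t for integer t.
x ≥ 0: smallest is 322 mod 66 = 58 (at t = -4), with y = -132.

58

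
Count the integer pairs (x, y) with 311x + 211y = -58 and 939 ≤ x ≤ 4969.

gcd(311, 211) = 1  (311 = 1*211 + 100, 211 = 2*100 + 11, 100 = 9*11 + 1, 11 = 11*1).
Back-substituting, 311*(19) + 211*(-28) = 1.
Scale by -58: particular solution (-1102, 1624); reduce x mod 211: (164, -242).
General solution: x = 164 + 211t, y = -242 - 311t for integer t.
939 ≤ 164 + 211t ≤ 4969 gives t ∈ [4, 22], which is 19 values.

19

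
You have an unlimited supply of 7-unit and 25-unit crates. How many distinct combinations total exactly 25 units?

Need nonnegative integers with 7j + 25k = 25.
gcd(7, 25) = 1, and 7·(-7) + 25·(2) = 1.
So (j₀, k₀) = (-175, 50); general j = -175 + 25t, k = 50 - 7t.
j ≥ 0 ⇒ t ≥ 7; k ≥ 0 ⇒ t ≤ 7. That's 1 value of t.

1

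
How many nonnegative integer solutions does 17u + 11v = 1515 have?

8

gcd(17, 11) = 1.
By Bézout, 17·(2) + 11·(-3) = 1.
One solution: (5, 130).
General: u = 5 + 11t, v = 130 - 17t.
u ≥ 0 ⇒ t ≥ 0; v ≥ 0 ⇒ t ≤ 7. So t ∈ [0, 7]: 8 solutions.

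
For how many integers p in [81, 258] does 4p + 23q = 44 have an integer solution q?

gcd(23, 4):
  23 = 5×4 + 3
  4 = 1×3 + 1
  3 = 3×1
so gcd(23, 4) = 1.
Back-substitute for Bézout coefficients:
  1 = 4 - 1×3
  ... = 4×(6) + 23×(-1)
Scale by 44: particular solution (264, -44); reduce p mod 23: (11, 0).
General solution: p = 11 + 23t, q = 0 - 4t for integer t.
81 ≤ 11 + 23t ≤ 258 gives t ∈ [4, 10], which is 7 values.

7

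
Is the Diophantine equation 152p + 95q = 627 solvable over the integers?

gcd(152, 95) = 19  (152 = 1×95 + 57, 95 = 1×57 + 38, 57 = 1×38 + 19, 38 = 2×19).
19 divides 627, so integer solutions exist.

yes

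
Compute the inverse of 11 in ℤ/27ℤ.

5

gcd(27, 11) = 1  (27 = 2×11 + 5, 11 = 2×5 + 1, 5 = 5×1).
Back-substituting, 11×(5) + 27×(-2) = 1.
So 11×5 ≡ 1 (mod 27), and 5 mod 27 = 5.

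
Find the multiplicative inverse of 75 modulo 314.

gcd(314, 75):
  314 = 4×75 + 14
  75 = 5×14 + 5
  14 = 2×5 + 4
  5 = 1×4 + 1
  4 = 4×1
so gcd(314, 75) = 1.
Back-substitute for Bézout coefficients:
  1 = 5 - 1×4
  ... = 75×(67) + 314×(-16)
So 75×67 ≡ 1 (mod 314), and 67 mod 314 = 67.

67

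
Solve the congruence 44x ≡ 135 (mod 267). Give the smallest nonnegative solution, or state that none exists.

gcd(267, 44) = 1  (267 = 6·44 + 3, 44 = 14·3 + 2, 3 = 1·2 + 1, 2 = 2·1).
1 divides 135, so solutions exist.
Back-substituting, 44·(-91) + 267·(15) = 1.
So 44·(-91) ≡ 1 (mod 267); multiply by 135: x ≡ -12285 (mod 267).
Smallest nonnegative: x = -12285 mod 267 = 264.

264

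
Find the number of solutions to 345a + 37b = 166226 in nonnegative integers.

gcd(345, 37):
  345 = 9·37 + 12
  37 = 3·12 + 1
  12 = 12·1
so gcd(345, 37) = 1.
Back-substitute for Bézout coefficients:
  1 = 37 - 3·12
  ... = 345·(-3) + 37·(28)
Scale by 166226: one solution is (-498678, 4654328). Reduce a mod 37: (8, 4418).
General: a = 8 + 37t, b = 4418 - 345t.
a ≥ 0 ⇒ t ≥ 0; b ≥ 0 ⇒ t ≤ 12. So t ∈ [0, 12]: 13 solutions.

13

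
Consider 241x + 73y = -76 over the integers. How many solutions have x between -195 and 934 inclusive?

16

gcd(241, 73):
  241 = 3×73 + 22
  73 = 3×22 + 7
  22 = 3×7 + 1
  7 = 7×1
so gcd(241, 73) = 1.
Back-substitute for Bézout coefficients:
  1 = 22 - 3×7
  ... = 241×(10) + 73×(-33)
Scale by -76: particular solution (-760, 2508); reduce x mod 73: (43, -143).
General solution: x = 43 + 73t, y = -143 - 241t for integer t.
-195 ≤ 43 + 73t ≤ 934 gives t ∈ [-3, 12], which is 16 values.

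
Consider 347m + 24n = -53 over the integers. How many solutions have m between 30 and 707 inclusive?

gcd(347, 24) = 1  (347 = 14*24 + 11, 24 = 2*11 + 2, 11 = 5*2 + 1, 2 = 2*1).
Back-substituting, 347*(11) + 24*(-159) = 1.
Scale by -53: particular solution (-583, 8427); reduce m mod 24: (17, -248).
General solution: m = 17 + 24t, n = -248 - 347t for integer t.
30 ≤ 17 + 24t ≤ 707 gives t ∈ [1, 28], which is 28 values.

28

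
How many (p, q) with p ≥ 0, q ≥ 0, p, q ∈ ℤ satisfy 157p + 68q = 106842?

10

gcd(157, 68):
  157 = 2*68 + 21
  68 = 3*21 + 5
  21 = 4*5 + 1
  5 = 5*1
so gcd(157, 68) = 1.
Back-substitute for Bézout coefficients:
  1 = 21 - 4*5
  ... = 157*(13) + 68*(-30)
Scale by 106842: one solution is (1388946, -3205260). Reduce p mod 68: (46, 1465).
General: p = 46 + 68t, q = 1465 - 157t.
p ≥ 0 ⇒ t ≥ 0; q ≥ 0 ⇒ t ≤ 9. So t ∈ [0, 9]: 10 solutions.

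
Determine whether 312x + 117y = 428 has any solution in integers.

no

gcd(312, 117) = 39.
39 does not divide 428 (remainder 38), so no integer solutions.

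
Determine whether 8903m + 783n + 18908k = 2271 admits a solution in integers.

gcd(8903, 783) = 29.
gcd(29, 18908) = 29.
29 does not divide 2271 (remainder 9), so no integer solutions.

no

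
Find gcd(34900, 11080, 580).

20

gcd(34900, 11080) = 20  (34900 = 3·11080 + 1660, 11080 = 6·1660 + 1120, 1660 = 1·1120 + 540, 1120 = 2·540 + 40, 540 = 13·40 + 20, 40 = 2·20).
gcd(20, 580) = 20.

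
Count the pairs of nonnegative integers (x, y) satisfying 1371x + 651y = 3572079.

12

gcd(1371, 651) = 3  (1371 = 2×651 + 69, 651 = 9×69 + 30, 69 = 2×30 + 9, 30 = 3×9 + 3, 9 = 3×3).
Back-substituting, 1371×(-66) + 651×(139) = 3.
Scale by 1190693: one solution is (-78585738, 165506327). Reduce x mod 217: (161, 5148).
General: x = 161 + 217t, y = 5148 - 457t.
x ≥ 0 ⇒ t ≥ 0; y ≥ 0 ⇒ t ≤ 11. So t ∈ [0, 11]: 12 solutions.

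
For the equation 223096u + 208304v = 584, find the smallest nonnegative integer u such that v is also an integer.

1535

gcd(223096, 208304):
  223096 = 1×208304 + 14792
  208304 = 14×14792 + 1216
  14792 = 12×1216 + 200
  1216 = 6×200 + 16
  200 = 12×16 + 8
  16 = 2×8
so gcd(223096, 208304) = 8.
8 divides 584, so solutions exist.
Back-substitute for Bézout coefficients:
  8 = 200 - 12×16
  ... = 223096×(12505) + 208304×(-13393)
Scale by 584/8 = 73: (u₀, v₀) = (912865, -977689).
General solution: u = 912865 + 26038t, v = -977689 - 27887t for integer t.
u ≥ 0: smallest is 912865 mod 26038 = 1535 (at t = -35), with v = -1644.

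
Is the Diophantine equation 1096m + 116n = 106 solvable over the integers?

gcd(1096, 116) = 4  (1096 = 9×116 + 52, 116 = 2×52 + 12, 52 = 4×12 + 4, 12 = 3×4).
4 does not divide 106 (remainder 2), so no integer solutions.

no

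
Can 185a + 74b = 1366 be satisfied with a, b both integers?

no

gcd(185, 74) = 37.
37 does not divide 1366 (remainder 34), so no integer solutions.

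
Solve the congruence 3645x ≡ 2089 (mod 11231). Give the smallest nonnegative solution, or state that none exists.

gcd(11231, 3645) = 1  (11231 = 3×3645 + 296, 3645 = 12×296 + 93, 296 = 3×93 + 17, 93 = 5×17 + 8, 17 = 2×8 + 1, 8 = 8×1).
1 divides 2089, so solutions exist.
Back-substituting, 3645×(-1328) + 11231×(431) = 1.
So 3645×(-1328) ≡ 1 (mod 11231); multiply by 2089: x ≡ -2774192 (mod 11231).
Smallest nonnegative: x = -2774192 mod 11231 = 11096.

11096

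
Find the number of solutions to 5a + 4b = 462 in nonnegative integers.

gcd(5, 4) = 1.
By Bézout, 5·(1) + 4·(-1) = 1.
One solution: (2, 113).
General: a = 2 + 4t, b = 113 - 5t.
a ≥ 0 ⇒ t ≥ 0; b ≥ 0 ⇒ t ≤ 22. So t ∈ [0, 22]: 23 solutions.

23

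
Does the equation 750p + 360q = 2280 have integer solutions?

yes

gcd(750, 360) = 30.
30 divides 2280, so integer solutions exist.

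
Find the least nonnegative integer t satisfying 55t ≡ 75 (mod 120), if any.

21

gcd(120, 55) = 5.
5 divides 75, so solutions exist.
By Bézout, 55·(11) + 120·(-5) = 5.
So 55·(11) ≡ 5 (mod 120); multiply by 15: t ≡ 165 (mod 24).
Smallest nonnegative: t = 165 mod 24 = 21.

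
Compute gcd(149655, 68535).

gcd(149655, 68535) = 15  (149655 = 2*68535 + 12585, 68535 = 5*12585 + 5610, 12585 = 2*5610 + 1365, 5610 = 4*1365 + 150, 1365 = 9*150 + 15, 150 = 10*15).

15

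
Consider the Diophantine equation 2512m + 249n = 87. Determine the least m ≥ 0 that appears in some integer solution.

219

gcd(2512, 249) = 1.
1 divides 87, so solutions exist.
By Bézout, 2512×(34) + 249×(-343) = 1.
Scale by 87/1 = 87: (m₀, n₀) = (2958, -29841).
General solution: m = 2958 + 249t, n = -29841 - 2512t for integer t.
m ≥ 0: smallest is 2958 mod 249 = 219 (at t = -11), with n = -2209.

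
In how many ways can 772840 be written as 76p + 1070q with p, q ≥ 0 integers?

19

gcd(1070, 76) = 2.
By Bézout, 76*(-183) + 1070*(13) = 2.
One solution: (370, 696).
General: p = 370 + 535t, q = 696 - 38t.
p ≥ 0 ⇒ t ≥ 0; q ≥ 0 ⇒ t ≤ 18. So t ∈ [0, 18]: 19 solutions.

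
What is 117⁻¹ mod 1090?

gcd(1090, 117) = 1  (1090 = 9×117 + 37, 117 = 3×37 + 6, 37 = 6×6 + 1, 6 = 6×1).
Back-substituting, 117×(-177) + 1090×(19) = 1.
So 117×-177 ≡ 1 (mod 1090), and -177 mod 1090 = 913.

913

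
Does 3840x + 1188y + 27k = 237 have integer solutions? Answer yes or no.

yes

gcd(3840, 1188) = 12.
gcd(12, 27) = 3.
3 divides 237, so integer solutions exist.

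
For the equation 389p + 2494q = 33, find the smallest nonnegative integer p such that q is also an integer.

gcd(2494, 389):
  2494 = 6·389 + 160
  389 = 2·160 + 69
  160 = 2·69 + 22
  69 = 3·22 + 3
  22 = 7·3 + 1
  3 = 3·1
so gcd(2494, 389) = 1.
1 divides 33, so solutions exist.
Back-substitute for Bézout coefficients:
  1 = 22 - 7·3
  ... = 389·(-795) + 2494·(124)
Scale by 33/1 = 33: (p₀, q₀) = (-26235, 4092).
General solution: p = -26235 + 2494t, q = 4092 - 389t for integer t.
p ≥ 0: smallest is -26235 mod 2494 = 1199 (at t = 11), with q = -187.

1199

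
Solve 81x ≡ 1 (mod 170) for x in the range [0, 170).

gcd(170, 81) = 1.
By Bézout, 81·(21) + 170·(-10) = 1.
So 81·21 ≡ 1 (mod 170), and 21 mod 170 = 21.

21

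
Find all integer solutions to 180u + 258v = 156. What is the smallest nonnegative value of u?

gcd(258, 180):
  258 = 1·180 + 78
  180 = 2·78 + 24
  78 = 3·24 + 6
  24 = 4·6
so gcd(258, 180) = 6.
6 divides 156, so solutions exist.
Back-substitute for Bézout coefficients:
  6 = 78 - 3·24
  ... = 180·(-10) + 258·(7)
Scale by 156/6 = 26: (u₀, v₀) = (-260, 182).
General solution: u = -260 + 43t, v = 182 - 30t for integer t.
u ≥ 0: smallest is -260 mod 43 = 41 (at t = 7), with v = -28.

41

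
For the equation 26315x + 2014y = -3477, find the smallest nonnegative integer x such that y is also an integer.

95

gcd(26315, 2014) = 19.
19 divides -3477, so solutions exist.
By Bézout, 26315*(-15) + 2014*(196) = 19.
Scale by -3477/19 = -183: (x₀, y₀) = (2745, -35868).
General solution: x = 2745 + 106t, y = -35868 - 1385t for integer t.
x ≥ 0: smallest is 2745 mod 106 = 95 (at t = -25), with y = -1243.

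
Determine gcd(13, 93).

gcd(93, 13) = 1  (93 = 7×13 + 2, 13 = 6×2 + 1, 2 = 2×1).

1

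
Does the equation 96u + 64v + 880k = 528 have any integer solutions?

yes

gcd(96, 64) = 32  (96 = 1·64 + 32, 64 = 2·32).
gcd(32, 880) = 16.
16 divides 528, so integer solutions exist.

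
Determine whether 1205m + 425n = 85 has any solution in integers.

yes

gcd(1205, 425) = 5  (1205 = 2*425 + 355, 425 = 1*355 + 70, 355 = 5*70 + 5, 70 = 14*5).
5 divides 85, so integer solutions exist.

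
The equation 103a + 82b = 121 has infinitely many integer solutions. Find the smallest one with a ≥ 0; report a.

37

gcd(103, 82) = 1.
1 divides 121, so solutions exist.
By Bézout, 103·(-39) + 82·(49) = 1.
Scale by 121/1 = 121: (a₀, b₀) = (-4719, 5929).
General solution: a = -4719 + 82t, b = 5929 - 103t for integer t.
a ≥ 0: smallest is -4719 mod 82 = 37 (at t = 58), with b = -45.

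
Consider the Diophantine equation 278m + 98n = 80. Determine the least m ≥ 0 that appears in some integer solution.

gcd(278, 98):
  278 = 2*98 + 82
  98 = 1*82 + 16
  82 = 5*16 + 2
  16 = 8*2
so gcd(278, 98) = 2.
2 divides 80, so solutions exist.
Back-substitute for Bézout coefficients:
  2 = 82 - 5*16
  ... = 278*(6) + 98*(-17)
Scale by 80/2 = 40: (m₀, n₀) = (240, -680).
General solution: m = 240 + 49t, n = -680 - 139t for integer t.
m ≥ 0: smallest is 240 mod 49 = 44 (at t = -4), with n = -124.

44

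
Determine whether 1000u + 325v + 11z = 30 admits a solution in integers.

gcd(1000, 325) = 25  (1000 = 3*325 + 25, 325 = 13*25).
gcd(25, 11) = 1.
1 divides 30, so integer solutions exist.

yes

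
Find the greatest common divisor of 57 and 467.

gcd(467, 57):
  467 = 8×57 + 11
  57 = 5×11 + 2
  11 = 5×2 + 1
  2 = 2×1
so gcd(467, 57) = 1.

1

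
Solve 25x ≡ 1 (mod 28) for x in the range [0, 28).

gcd(28, 25):
  28 = 1·25 + 3
  25 = 8·3 + 1
  3 = 3·1
so gcd(28, 25) = 1.
Back-substitute for Bézout coefficients:
  1 = 25 - 8·3
  ... = 25·(9) + 28·(-8)
So 25·9 ≡ 1 (mod 28), and 9 mod 28 = 9.

9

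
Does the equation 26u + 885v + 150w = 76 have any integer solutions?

yes

gcd(885, 26) = 1.
gcd(1, 150) = 1.
1 divides 76, so integer solutions exist.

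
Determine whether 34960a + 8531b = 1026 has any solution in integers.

yes

gcd(34960, 8531) = 19.
19 divides 1026, so integer solutions exist.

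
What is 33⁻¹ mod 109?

gcd(109, 33):
  109 = 3×33 + 10
  33 = 3×10 + 3
  10 = 3×3 + 1
  3 = 3×1
so gcd(109, 33) = 1.
Back-substitute for Bézout coefficients:
  1 = 10 - 3×3
  ... = 33×(-33) + 109×(10)
So 33×-33 ≡ 1 (mod 109), and -33 mod 109 = 76.

76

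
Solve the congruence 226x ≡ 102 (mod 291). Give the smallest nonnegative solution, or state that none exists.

276

gcd(291, 226) = 1.
1 divides 102, so solutions exist.
By Bézout, 226·(94) + 291·(-73) = 1.
So 226·(94) ≡ 1 (mod 291); multiply by 102: x ≡ 9588 (mod 291).
Smallest nonnegative: x = 9588 mod 291 = 276.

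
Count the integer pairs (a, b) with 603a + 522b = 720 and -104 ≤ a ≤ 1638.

gcd(603, 522):
  603 = 1×522 + 81
  522 = 6×81 + 36
  81 = 2×36 + 9
  36 = 4×9
so gcd(603, 522) = 9.
Back-substitute for Bézout coefficients:
  9 = 81 - 2×36
  ... = 603×(13) + 522×(-15)
Scale by 80: particular solution (1040, -1200); reduce a mod 58: (54, -61).
General solution: a = 54 + 58t, b = -61 - 67t for integer t.
-104 ≤ 54 + 58t ≤ 1638 gives t ∈ [-2, 27], which is 30 values.

30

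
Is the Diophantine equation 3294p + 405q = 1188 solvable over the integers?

yes

gcd(3294, 405):
  3294 = 8×405 + 54
  405 = 7×54 + 27
  54 = 2×27
so gcd(3294, 405) = 27.
27 divides 1188, so integer solutions exist.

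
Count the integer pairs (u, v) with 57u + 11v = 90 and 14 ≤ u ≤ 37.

2

gcd(57, 11) = 1  (57 = 5×11 + 2, 11 = 5×2 + 1, 2 = 2×1).
Back-substituting, 57×(-5) + 11×(26) = 1.
Scale by 90: particular solution (-450, 2340); reduce u mod 11: (1, 3).
General solution: u = 1 + 11t, v = 3 - 57t for integer t.
14 ≤ 1 + 11t ≤ 37 gives t ∈ [2, 3], which is 2 values.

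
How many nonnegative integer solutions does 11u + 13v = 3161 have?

gcd(13, 11) = 1  (13 = 1*11 + 2, 11 = 5*2 + 1, 2 = 2*1).
Back-substituting, 11*(6) + 13*(-5) = 1.
Scale by 3161: one solution is (18966, -15805). Reduce u mod 13: (12, 233).
General: u = 12 + 13t, v = 233 - 11t.
u ≥ 0 ⇒ t ≥ 0; v ≥ 0 ⇒ t ≤ 21. So t ∈ [0, 21]: 22 solutions.

22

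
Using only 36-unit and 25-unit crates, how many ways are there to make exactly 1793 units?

Need nonnegative integers with 36j + 25k = 1793.
gcd(36, 25) = 1, and 36·(-9) + 25·(13) = 1.
So (j₀, k₀) = (-16137, 23309); general j = -16137 + 25t, k = 23309 - 36t.
j ≥ 0 ⇒ t ≥ 646; k ≥ 0 ⇒ t ≤ 647. That's 2 values of t.

2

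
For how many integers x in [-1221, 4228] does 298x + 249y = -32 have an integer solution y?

22

gcd(298, 249):
  298 = 1*249 + 49
  249 = 5*49 + 4
  49 = 12*4 + 1
  4 = 4*1
so gcd(298, 249) = 1.
Back-substitute for Bézout coefficients:
  1 = 49 - 12*4
  ... = 298*(61) + 249*(-73)
Scale by -32: particular solution (-1952, 2336); reduce x mod 249: (40, -48).
General solution: x = 40 + 249t, y = -48 - 298t for integer t.
-1221 ≤ 40 + 249t ≤ 4228 gives t ∈ [-5, 16], which is 22 values.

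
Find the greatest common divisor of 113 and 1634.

gcd(1634, 113):
  1634 = 14×113 + 52
  113 = 2×52 + 9
  52 = 5×9 + 7
  9 = 1×7 + 2
  7 = 3×2 + 1
  2 = 2×1
so gcd(1634, 113) = 1.

1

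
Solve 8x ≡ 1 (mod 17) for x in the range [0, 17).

gcd(17, 8):
  17 = 2*8 + 1
  8 = 8*1
so gcd(17, 8) = 1.
Back-substitute for Bézout coefficients:
  1 = 17 - 2*8
  ... = 8*(-2) + 17*(1)
So 8*-2 ≡ 1 (mod 17), and -2 mod 17 = 15.

15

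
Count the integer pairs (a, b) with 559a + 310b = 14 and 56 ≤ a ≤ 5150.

17

gcd(559, 310):
  559 = 1*310 + 249
  310 = 1*249 + 61
  249 = 4*61 + 5
  61 = 12*5 + 1
  5 = 5*1
so gcd(559, 310) = 1.
Back-substitute for Bézout coefficients:
  1 = 61 - 12*5
  ... = 559*(-61) + 310*(110)
Scale by 14: particular solution (-854, 1540); reduce a mod 310: (76, -137).
General solution: a = 76 + 310t, b = -137 - 559t for integer t.
56 ≤ 76 + 310t ≤ 5150 gives t ∈ [0, 16], which is 17 values.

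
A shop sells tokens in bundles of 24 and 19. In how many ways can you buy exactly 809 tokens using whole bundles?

2

Need nonnegative integers with 24j + 19k = 809.
gcd(24, 19) = 1, and 24·(4) + 19·(-5) = 1.
So (j₀, k₀) = (3236, -4045); general j = 3236 + 19t, k = -4045 - 24t.
j ≥ 0 ⇒ t ≥ -170; k ≥ 0 ⇒ t ≤ -169. That's 2 values of t.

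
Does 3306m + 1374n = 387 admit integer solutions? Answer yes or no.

gcd(3306, 1374) = 6  (3306 = 2×1374 + 558, 1374 = 2×558 + 258, 558 = 2×258 + 42, 258 = 6×42 + 6, 42 = 7×6).
6 does not divide 387 (remainder 3), so no integer solutions.

no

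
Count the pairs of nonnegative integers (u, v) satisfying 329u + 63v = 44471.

15

gcd(329, 63):
  329 = 5·63 + 14
  63 = 4·14 + 7
  14 = 2·7
so gcd(329, 63) = 7.
Back-substitute for Bézout coefficients:
  7 = 63 - 4·14
  ... = 329·(-4) + 63·(21)
Scale by 6353: one solution is (-25412, 133413). Reduce u mod 9: (4, 685).
General: u = 4 + 9t, v = 685 - 47t.
u ≥ 0 ⇒ t ≥ 0; v ≥ 0 ⇒ t ≤ 14. So t ∈ [0, 14]: 15 solutions.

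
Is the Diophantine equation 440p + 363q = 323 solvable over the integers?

gcd(440, 363):
  440 = 1×363 + 77
  363 = 4×77 + 55
  77 = 1×55 + 22
  55 = 2×22 + 11
  22 = 2×11
so gcd(440, 363) = 11.
11 does not divide 323 (remainder 4), so no integer solutions.

no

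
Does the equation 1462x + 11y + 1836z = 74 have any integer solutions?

gcd(1462, 11) = 1  (1462 = 132×11 + 10, 11 = 1×10 + 1, 10 = 10×1).
gcd(1, 1836) = 1.
1 divides 74, so integer solutions exist.

yes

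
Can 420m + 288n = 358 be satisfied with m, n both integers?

no

gcd(420, 288) = 12  (420 = 1*288 + 132, 288 = 2*132 + 24, 132 = 5*24 + 12, 24 = 2*12).
12 does not divide 358 (remainder 10), so no integer solutions.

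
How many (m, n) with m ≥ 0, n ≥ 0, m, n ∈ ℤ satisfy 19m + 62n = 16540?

14

gcd(62, 19) = 1.
By Bézout, 19×(-13) + 62×(4) = 1.
One solution: (58, 249).
General: m = 58 + 62t, n = 249 - 19t.
m ≥ 0 ⇒ t ≥ 0; n ≥ 0 ⇒ t ≤ 13. So t ∈ [0, 13]: 14 solutions.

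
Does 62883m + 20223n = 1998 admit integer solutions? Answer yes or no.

yes

gcd(62883, 20223):
  62883 = 3*20223 + 2214
  20223 = 9*2214 + 297
  2214 = 7*297 + 135
  297 = 2*135 + 27
  135 = 5*27
so gcd(62883, 20223) = 27.
27 divides 1998, so integer solutions exist.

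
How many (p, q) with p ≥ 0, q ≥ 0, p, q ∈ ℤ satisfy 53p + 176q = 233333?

25

gcd(176, 53) = 1.
By Bézout, 53·(-83) + 176·(25) = 1.
One solution: (49, 1311).
General: p = 49 + 176t, q = 1311 - 53t.
p ≥ 0 ⇒ t ≥ 0; q ≥ 0 ⇒ t ≤ 24. So t ∈ [0, 24]: 25 solutions.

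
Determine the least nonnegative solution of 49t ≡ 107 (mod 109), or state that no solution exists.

gcd(109, 49):
  109 = 2·49 + 11
  49 = 4·11 + 5
  11 = 2·5 + 1
  5 = 5·1
so gcd(109, 49) = 1.
1 divides 107, so solutions exist.
Back-substitute for Bézout coefficients:
  1 = 11 - 2·5
  ... = 49·(-20) + 109·(9)
So 49·(-20) ≡ 1 (mod 109); multiply by 107: t ≡ -2140 (mod 109).
Smallest nonnegative: t = -2140 mod 109 = 40.

40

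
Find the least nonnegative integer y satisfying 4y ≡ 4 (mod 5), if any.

1

gcd(5, 4):
  5 = 1·4 + 1
  4 = 4·1
so gcd(5, 4) = 1.
1 divides 4, so solutions exist.
Back-substitute for Bézout coefficients:
  1 = 5 - 1·4
  ... = 4·(-1) + 5·(1)
So 4·(-1) ≡ 1 (mod 5); multiply by 4: y ≡ -4 (mod 5).
Smallest nonnegative: y = -4 mod 5 = 1.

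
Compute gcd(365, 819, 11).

1

gcd(819, 365) = 1.
gcd(1, 11) = 1.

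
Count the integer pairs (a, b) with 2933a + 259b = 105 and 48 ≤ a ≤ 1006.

26

gcd(2933, 259) = 7  (2933 = 11*259 + 84, 259 = 3*84 + 7, 84 = 12*7).
Back-substituting, 2933*(-3) + 259*(34) = 7.
Scale by 15: particular solution (-45, 510); reduce a mod 37: (29, -328).
General solution: a = 29 + 37t, b = -328 - 419t for integer t.
48 ≤ 29 + 37t ≤ 1006 gives t ∈ [1, 26], which is 26 values.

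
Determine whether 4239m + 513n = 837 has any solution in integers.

yes

gcd(4239, 513):
  4239 = 8×513 + 135
  513 = 3×135 + 108
  135 = 1×108 + 27
  108 = 4×27
so gcd(4239, 513) = 27.
27 divides 837, so integer solutions exist.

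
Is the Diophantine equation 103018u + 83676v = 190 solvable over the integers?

yes

gcd(103018, 83676) = 38  (103018 = 1×83676 + 19342, 83676 = 4×19342 + 6308, 19342 = 3×6308 + 418, 6308 = 15×418 + 38, 418 = 11×38).
38 divides 190, so integer solutions exist.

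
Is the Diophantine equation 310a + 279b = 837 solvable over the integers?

gcd(310, 279) = 31  (310 = 1·279 + 31, 279 = 9·31).
31 divides 837, so integer solutions exist.

yes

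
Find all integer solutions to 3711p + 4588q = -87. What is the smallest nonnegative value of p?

3275

gcd(4588, 3711):
  4588 = 1*3711 + 877
  3711 = 4*877 + 203
  877 = 4*203 + 65
  203 = 3*65 + 8
  65 = 8*8 + 1
  8 = 8*1
so gcd(4588, 3711) = 1.
1 divides -87, so solutions exist.
Back-substitute for Bézout coefficients:
  1 = 65 - 8*8
  ... = 3711*(-565) + 4588*(457)
Scale by -87/1 = -87: (p₀, q₀) = (49155, -39759).
General solution: p = 49155 + 4588t, q = -39759 - 3711t for integer t.
p ≥ 0: smallest is 49155 mod 4588 = 3275 (at t = -10), with q = -2649.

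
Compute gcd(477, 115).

gcd(477, 115) = 1  (477 = 4×115 + 17, 115 = 6×17 + 13, 17 = 1×13 + 4, 13 = 3×4 + 1, 4 = 4×1).

1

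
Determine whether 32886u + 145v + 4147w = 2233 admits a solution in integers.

yes

gcd(32886, 145):
  32886 = 226*145 + 116
  145 = 1*116 + 29
  116 = 4*29
so gcd(32886, 145) = 29.
gcd(29, 4147) = 29.
29 divides 2233, so integer solutions exist.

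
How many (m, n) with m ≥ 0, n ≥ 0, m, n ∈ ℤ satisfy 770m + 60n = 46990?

10

gcd(770, 60) = 10.
By Bézout, 770*(-1) + 60*(13) = 10.
One solution: (5, 719).
General: m = 5 + 6t, n = 719 - 77t.
m ≥ 0 ⇒ t ≥ 0; n ≥ 0 ⇒ t ≤ 9. So t ∈ [0, 9]: 10 solutions.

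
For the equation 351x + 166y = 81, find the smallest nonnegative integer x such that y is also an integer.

gcd(351, 166) = 1  (351 = 2×166 + 19, 166 = 8×19 + 14, 19 = 1×14 + 5, 14 = 2×5 + 4, 5 = 1×4 + 1, 4 = 4×1).
1 divides 81, so solutions exist.
Back-substituting, 351×(35) + 166×(-74) = 1.
Scale by 81/1 = 81: (x₀, y₀) = (2835, -5994).
General solution: x = 2835 + 166t, y = -5994 - 351t for integer t.
x ≥ 0: smallest is 2835 mod 166 = 13 (at t = -17), with y = -27.

13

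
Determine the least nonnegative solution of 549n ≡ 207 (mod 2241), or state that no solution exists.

gcd(2241, 549):
  2241 = 4·549 + 45
  549 = 12·45 + 9
  45 = 5·9
so gcd(2241, 549) = 9.
9 divides 207, so solutions exist.
Back-substitute for Bézout coefficients:
  9 = 549 - 12·45
  ... = 549·(49) + 2241·(-12)
So 549·(49) ≡ 9 (mod 2241); multiply by 23: n ≡ 1127 (mod 249).
Smallest nonnegative: n = 1127 mod 249 = 131.

131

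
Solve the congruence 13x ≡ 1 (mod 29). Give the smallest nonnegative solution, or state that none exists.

9

gcd(29, 13) = 1.
1 divides 1, so solutions exist.
By Bézout, 13·(9) + 29·(-4) = 1.
So 13·(9) ≡ 1 (mod 29); multiply by 1: x ≡ 9 (mod 29).
Smallest nonnegative: x = 9 mod 29 = 9.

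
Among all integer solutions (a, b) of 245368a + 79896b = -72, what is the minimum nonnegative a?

3615

gcd(245368, 79896) = 8  (245368 = 3*79896 + 5680, 79896 = 14*5680 + 376, 5680 = 15*376 + 40, 376 = 9*40 + 16, 40 = 2*16 + 8, 16 = 2*8).
8 divides -72, so solutions exist.
Back-substituting, 245368*(4037) + 79896*(-12398) = 8.
Scale by -72/8 = -9: (a₀, b₀) = (-36333, 111582).
General solution: a = -36333 + 9987t, b = 111582 - 30671t for integer t.
a ≥ 0: smallest is -36333 mod 9987 = 3615 (at t = 4), with b = -11102.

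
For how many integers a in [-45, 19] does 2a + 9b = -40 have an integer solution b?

gcd(9, 2) = 1  (9 = 4*2 + 1, 2 = 2*1).
Back-substituting, 2*(-4) + 9*(1) = 1.
Scale by -40: particular solution (160, -40); reduce a mod 9: (7, -6).
General solution: a = 7 + 9t, b = -6 - 2t for integer t.
-45 ≤ 7 + 9t ≤ 19 gives t ∈ [-5, 1], which is 7 values.

7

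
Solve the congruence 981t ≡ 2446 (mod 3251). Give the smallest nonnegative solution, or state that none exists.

1855

gcd(3251, 981) = 1  (3251 = 3·981 + 308, 981 = 3·308 + 57, 308 = 5·57 + 23, 57 = 2·23 + 11, 23 = 2·11 + 1, 11 = 11·1).
1 divides 2446, so solutions exist.
Back-substituting, 981·(-285) + 3251·(86) = 1.
So 981·(-285) ≡ 1 (mod 3251); multiply by 2446: t ≡ -697110 (mod 3251).
Smallest nonnegative: t = -697110 mod 3251 = 1855.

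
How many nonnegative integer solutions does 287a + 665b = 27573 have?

gcd(665, 287):
  665 = 2·287 + 91
  287 = 3·91 + 14
  91 = 6·14 + 7
  14 = 2·7
so gcd(665, 287) = 7.
Back-substitute for Bézout coefficients:
  7 = 91 - 6·14
  ... = 287·(-44) + 665·(19)
Scale by 3939: one solution is (-173316, 74841). Reduce a mod 95: (59, 16).
General: a = 59 + 95t, b = 16 - 41t.
a ≥ 0 ⇒ t ≥ 0; b ≥ 0 ⇒ t ≤ 0. So t ∈ [0, 0]: 1 solution.

1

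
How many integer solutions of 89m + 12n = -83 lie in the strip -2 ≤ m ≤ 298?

gcd(89, 12):
  89 = 7*12 + 5
  12 = 2*5 + 2
  5 = 2*2 + 1
  2 = 2*1
so gcd(89, 12) = 1.
Back-substitute for Bézout coefficients:
  1 = 5 - 2*2
  ... = 89*(5) + 12*(-37)
Scale by -83: particular solution (-415, 3071); reduce m mod 12: (5, -44).
General solution: m = 5 + 12t, n = -44 - 89t for integer t.
-2 ≤ 5 + 12t ≤ 298 gives t ∈ [0, 24], which is 25 values.

25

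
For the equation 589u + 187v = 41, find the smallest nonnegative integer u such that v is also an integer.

115

gcd(589, 187):
  589 = 3×187 + 28
  187 = 6×28 + 19
  28 = 1×19 + 9
  19 = 2×9 + 1
  9 = 9×1
so gcd(589, 187) = 1.
1 divides 41, so solutions exist.
Back-substitute for Bézout coefficients:
  1 = 19 - 2×9
  ... = 589×(-20) + 187×(63)
Scale by 41/1 = 41: (u₀, v₀) = (-820, 2583).
General solution: u = -820 + 187t, v = 2583 - 589t for integer t.
u ≥ 0: smallest is -820 mod 187 = 115 (at t = 5), with v = -362.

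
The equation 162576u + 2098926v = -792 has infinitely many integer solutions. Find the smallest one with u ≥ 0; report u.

gcd(2098926, 162576) = 18.
18 divides -792, so solutions exist.
By Bézout, 162576·(-10522) + 2098926·(815) = 18.
Scale by -792/18 = -44: (u₀, v₀) = (462968, -35860).
General solution: u = 462968 + 116607t, v = -35860 - 9032t for integer t.
u ≥ 0: smallest is 462968 mod 116607 = 113147 (at t = -3), with v = -8764.

113147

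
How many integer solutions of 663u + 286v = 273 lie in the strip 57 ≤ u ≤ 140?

4

gcd(663, 286) = 13.
By Bézout, 663*(-3) + 286*(7) = 13.
Particular solution: (3, -6).
General solution: u = 3 + 22t, v = -6 - 51t for integer t.
57 ≤ 3 + 22t ≤ 140 gives t ∈ [3, 6], which is 4 values.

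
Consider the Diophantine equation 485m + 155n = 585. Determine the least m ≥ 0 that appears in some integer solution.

gcd(485, 155) = 5.
5 divides 585, so solutions exist.
By Bézout, 485·(8) + 155·(-25) = 5.
Scale by 585/5 = 117: (m₀, n₀) = (936, -2925).
General solution: m = 936 + 31t, n = -2925 - 97t for integer t.
m ≥ 0: smallest is 936 mod 31 = 6 (at t = -30), with n = -15.

6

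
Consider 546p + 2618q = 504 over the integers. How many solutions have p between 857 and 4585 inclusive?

20

gcd(2618, 546) = 14  (2618 = 4×546 + 434, 546 = 1×434 + 112, 434 = 3×112 + 98, 112 = 1×98 + 14, 98 = 7×14).
Back-substituting, 546×(24) + 2618×(-5) = 14.
Scale by 36: particular solution (864, -180); reduce p mod 187: (116, -24).
General solution: p = 116 + 187t, q = -24 - 39t for integer t.
857 ≤ 116 + 187t ≤ 4585 gives t ∈ [4, 23], which is 20 values.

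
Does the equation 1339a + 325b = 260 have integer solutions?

gcd(1339, 325) = 13.
13 divides 260, so integer solutions exist.

yes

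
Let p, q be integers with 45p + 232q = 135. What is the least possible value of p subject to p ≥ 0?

3

gcd(232, 45):
  232 = 5×45 + 7
  45 = 6×7 + 3
  7 = 2×3 + 1
  3 = 3×1
so gcd(232, 45) = 1.
1 divides 135, so solutions exist.
Back-substitute for Bézout coefficients:
  1 = 7 - 2×3
  ... = 45×(-67) + 232×(13)
Scale by 135/1 = 135: (p₀, q₀) = (-9045, 1755).
General solution: p = -9045 + 232t, q = 1755 - 45t for integer t.
p ≥ 0: smallest is -9045 mod 232 = 3 (at t = 39), with q = 0.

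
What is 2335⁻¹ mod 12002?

2349

gcd(12002, 2335):
  12002 = 5×2335 + 327
  2335 = 7×327 + 46
  327 = 7×46 + 5
  46 = 9×5 + 1
  5 = 5×1
so gcd(12002, 2335) = 1.
Back-substitute for Bézout coefficients:
  1 = 46 - 9×5
  ... = 2335×(2349) + 12002×(-457)
So 2335×2349 ≡ 1 (mod 12002), and 2349 mod 12002 = 2349.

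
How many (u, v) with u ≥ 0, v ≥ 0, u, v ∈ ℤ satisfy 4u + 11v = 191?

gcd(11, 4) = 1.
By Bézout, 4*(3) + 11*(-1) = 1.
One solution: (1, 17).
General: u = 1 + 11t, v = 17 - 4t.
u ≥ 0 ⇒ t ≥ 0; v ≥ 0 ⇒ t ≤ 4. So t ∈ [0, 4]: 5 solutions.

5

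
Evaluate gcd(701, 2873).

1

gcd(2873, 701) = 1  (2873 = 4*701 + 69, 701 = 10*69 + 11, 69 = 6*11 + 3, 11 = 3*3 + 2, 3 = 1*2 + 1, 2 = 2*1).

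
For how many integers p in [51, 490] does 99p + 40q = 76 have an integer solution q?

gcd(99, 40) = 1  (99 = 2*40 + 19, 40 = 2*19 + 2, 19 = 9*2 + 1, 2 = 2*1).
Back-substituting, 99*(19) + 40*(-47) = 1.
Scale by 76: particular solution (1444, -3572); reduce p mod 40: (4, -8).
General solution: p = 4 + 40t, q = -8 - 99t for integer t.
51 ≤ 4 + 40t ≤ 490 gives t ∈ [2, 12], which is 11 values.

11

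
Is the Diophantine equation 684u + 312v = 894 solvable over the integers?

gcd(684, 312) = 12  (684 = 2*312 + 60, 312 = 5*60 + 12, 60 = 5*12).
12 does not divide 894 (remainder 6), so no integer solutions.

no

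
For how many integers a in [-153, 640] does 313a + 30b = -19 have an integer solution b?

26

gcd(313, 30) = 1.
By Bézout, 313×(7) + 30×(-73) = 1.
Particular solution: (17, -178).
General solution: a = 17 + 30t, b = -178 - 313t for integer t.
-153 ≤ 17 + 30t ≤ 640 gives t ∈ [-5, 20], which is 26 values.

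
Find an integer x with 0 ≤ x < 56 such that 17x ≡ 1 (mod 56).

gcd(56, 17):
  56 = 3×17 + 5
  17 = 3×5 + 2
  5 = 2×2 + 1
  2 = 2×1
so gcd(56, 17) = 1.
Back-substitute for Bézout coefficients:
  1 = 5 - 2×2
  ... = 17×(-23) + 56×(7)
So 17×-23 ≡ 1 (mod 56), and -23 mod 56 = 33.

33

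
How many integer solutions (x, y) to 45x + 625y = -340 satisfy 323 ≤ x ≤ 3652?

26

gcd(625, 45) = 5.
By Bézout, 45·(14) + 625·(-1) = 5.
Particular solution: (48, -4).
General solution: x = 48 + 125t, y = -4 - 9t for integer t.
323 ≤ 48 + 125t ≤ 3652 gives t ∈ [3, 28], which is 26 values.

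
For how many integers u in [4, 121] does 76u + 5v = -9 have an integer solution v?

gcd(76, 5) = 1  (76 = 15*5 + 1, 5 = 5*1).
Back-substituting, 76*(1) + 5*(-15) = 1.
Scale by -9: particular solution (-9, 135); reduce u mod 5: (1, -17).
General solution: u = 1 + 5t, v = -17 - 76t for integer t.
4 ≤ 1 + 5t ≤ 121 gives t ∈ [1, 24], which is 24 values.

24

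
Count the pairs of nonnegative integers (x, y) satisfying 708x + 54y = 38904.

gcd(708, 54):
  708 = 13×54 + 6
  54 = 9×6
so gcd(708, 54) = 6.
Back-substitute for Bézout coefficients:
  6 = 708 - 13×54
  ... = 708×(1) + 54×(-13)
Scale by 6484: one solution is (6484, -84292). Reduce x mod 9: (4, 668).
General: x = 4 + 9t, y = 668 - 118t.
x ≥ 0 ⇒ t ≥ 0; y ≥ 0 ⇒ t ≤ 5. So t ∈ [0, 5]: 6 solutions.

6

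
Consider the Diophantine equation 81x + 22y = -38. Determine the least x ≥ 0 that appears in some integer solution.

gcd(81, 22):
  81 = 3·22 + 15
  22 = 1·15 + 7
  15 = 2·7 + 1
  7 = 7·1
so gcd(81, 22) = 1.
1 divides -38, so solutions exist.
Back-substitute for Bézout coefficients:
  1 = 15 - 2·7
  ... = 81·(3) + 22·(-11)
Scale by -38/1 = -38: (x₀, y₀) = (-114, 418).
General solution: x = -114 + 22t, y = 418 - 81t for integer t.
x ≥ 0: smallest is -114 mod 22 = 18 (at t = 6), with y = -68.

18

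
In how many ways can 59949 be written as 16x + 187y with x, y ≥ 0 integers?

gcd(187, 16):
  187 = 11·16 + 11
  16 = 1·11 + 5
  11 = 2·5 + 1
  5 = 5·1
so gcd(187, 16) = 1.
Back-substitute for Bézout coefficients:
  1 = 11 - 2·5
  ... = 16·(-35) + 187·(3)
Scale by 59949: one solution is (-2098215, 179847). Reduce x mod 187: (112, 311).
General: x = 112 + 187t, y = 311 - 16t.
x ≥ 0 ⇒ t ≥ 0; y ≥ 0 ⇒ t ≤ 19. So t ∈ [0, 19]: 20 solutions.

20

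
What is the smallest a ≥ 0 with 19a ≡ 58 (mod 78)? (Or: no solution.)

40

gcd(78, 19) = 1.
1 divides 58, so solutions exist.
By Bézout, 19*(37) + 78*(-9) = 1.
So 19*(37) ≡ 1 (mod 78); multiply by 58: a ≡ 2146 (mod 78).
Smallest nonnegative: a = 2146 mod 78 = 40.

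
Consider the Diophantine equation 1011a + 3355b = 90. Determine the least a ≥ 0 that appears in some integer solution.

gcd(3355, 1011):
  3355 = 3·1011 + 322
  1011 = 3·322 + 45
  322 = 7·45 + 7
  45 = 6·7 + 3
  7 = 2·3 + 1
  3 = 3·1
so gcd(3355, 1011) = 1.
1 divides 90, so solutions exist.
Back-substitute for Bézout coefficients:
  1 = 7 - 2·3
  ... = 1011·(-969) + 3355·(292)
Scale by 90/1 = 90: (a₀, b₀) = (-87210, 26280).
General solution: a = -87210 + 3355t, b = 26280 - 1011t for integer t.
a ≥ 0: smallest is -87210 mod 3355 = 20 (at t = 26), with b = -6.

20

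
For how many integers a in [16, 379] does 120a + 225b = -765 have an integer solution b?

25

gcd(225, 120) = 15  (225 = 1*120 + 105, 120 = 1*105 + 15, 105 = 7*15).
Back-substituting, 120*(2) + 225*(-1) = 15.
Scale by -51: particular solution (-102, 51); reduce a mod 15: (3, -5).
General solution: a = 3 + 15t, b = -5 - 8t for integer t.
16 ≤ 3 + 15t ≤ 379 gives t ∈ [1, 25], which is 25 values.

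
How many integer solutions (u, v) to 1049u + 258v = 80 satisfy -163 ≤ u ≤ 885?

gcd(1049, 258) = 1.
By Bézout, 1049*(-91) + 258*(370) = 1.
Particular solution: (202, -821).
General solution: u = 202 + 258t, v = -821 - 1049t for integer t.
-163 ≤ 202 + 258t ≤ 885 gives t ∈ [-1, 2], which is 4 values.

4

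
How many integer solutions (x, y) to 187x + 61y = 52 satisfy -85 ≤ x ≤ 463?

gcd(187, 61):
  187 = 3×61 + 4
  61 = 15×4 + 1
  4 = 4×1
so gcd(187, 61) = 1.
Back-substitute for Bézout coefficients:
  1 = 61 - 15×4
  ... = 187×(-15) + 61×(46)
Scale by 52: particular solution (-780, 2392); reduce x mod 61: (13, -39).
General solution: x = 13 + 61t, y = -39 - 187t for integer t.
-85 ≤ 13 + 61t ≤ 463 gives t ∈ [-1, 7], which is 9 values.

9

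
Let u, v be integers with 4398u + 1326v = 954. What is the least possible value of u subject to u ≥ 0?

gcd(4398, 1326) = 6  (4398 = 3·1326 + 420, 1326 = 3·420 + 66, 420 = 6·66 + 24, 66 = 2·24 + 18, 24 = 1·18 + 6, 18 = 3·6).
6 divides 954, so solutions exist.
Back-substituting, 4398·(60) + 1326·(-199) = 6.
Scale by 954/6 = 159: (u₀, v₀) = (9540, -31641).
General solution: u = 9540 + 221t, v = -31641 - 733t for integer t.
u ≥ 0: smallest is 9540 mod 221 = 37 (at t = -43), with v = -122.

37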